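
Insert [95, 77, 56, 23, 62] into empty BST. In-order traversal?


Insert 95: root
Insert 77: L from 95
Insert 56: L from 95 -> L from 77
Insert 23: L from 95 -> L from 77 -> L from 56
Insert 62: L from 95 -> L from 77 -> R from 56

In-order: [23, 56, 62, 77, 95]


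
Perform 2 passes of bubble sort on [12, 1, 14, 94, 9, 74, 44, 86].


Initial: [12, 1, 14, 94, 9, 74, 44, 86]
Pass 1: [1, 12, 14, 9, 74, 44, 86, 94] (5 swaps)
Pass 2: [1, 12, 9, 14, 44, 74, 86, 94] (2 swaps)

After 2 passes: [1, 12, 9, 14, 44, 74, 86, 94]


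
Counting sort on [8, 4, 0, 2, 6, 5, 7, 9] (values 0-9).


Input: [8, 4, 0, 2, 6, 5, 7, 9]
Counts: [1, 0, 1, 0, 1, 1, 1, 1, 1, 1]

Sorted: [0, 2, 4, 5, 6, 7, 8, 9]


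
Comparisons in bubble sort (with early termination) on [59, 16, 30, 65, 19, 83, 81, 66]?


Algorithm: bubble sort (with early termination)
Input: [59, 16, 30, 65, 19, 83, 81, 66]
Sorted: [16, 19, 30, 59, 65, 66, 81, 83]

22


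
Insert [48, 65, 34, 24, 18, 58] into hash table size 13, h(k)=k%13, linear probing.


Insert 48: h=9 -> slot 9
Insert 65: h=0 -> slot 0
Insert 34: h=8 -> slot 8
Insert 24: h=11 -> slot 11
Insert 18: h=5 -> slot 5
Insert 58: h=6 -> slot 6

Table: [65, None, None, None, None, 18, 58, None, 34, 48, None, 24, None]


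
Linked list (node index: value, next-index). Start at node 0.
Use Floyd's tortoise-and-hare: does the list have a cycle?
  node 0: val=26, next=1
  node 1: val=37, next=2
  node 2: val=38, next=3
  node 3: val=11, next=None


Floyd's tortoise (slow, +1) and hare (fast, +2):
  init: slow=0, fast=0
  step 1: slow=1, fast=2
  step 2: fast 2->3->None, no cycle

Cycle: no


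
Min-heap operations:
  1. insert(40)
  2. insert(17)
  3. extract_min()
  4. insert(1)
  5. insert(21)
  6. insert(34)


insert(40) -> [40]
insert(17) -> [17, 40]
extract_min()->17, [40]
insert(1) -> [1, 40]
insert(21) -> [1, 40, 21]
insert(34) -> [1, 34, 21, 40]

Final heap: [1, 34, 21, 40]


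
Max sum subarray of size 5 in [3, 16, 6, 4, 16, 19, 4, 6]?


[0:5]: 45
[1:6]: 61
[2:7]: 49
[3:8]: 49

Max: 61 at [1:6]


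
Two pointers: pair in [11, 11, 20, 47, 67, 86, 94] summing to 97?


lo=0(11)+hi=6(94)=105
lo=0(11)+hi=5(86)=97

Yes: 11+86=97


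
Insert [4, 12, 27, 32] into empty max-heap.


Insert 4: [4]
Insert 12: [12, 4]
Insert 27: [27, 4, 12]
Insert 32: [32, 27, 12, 4]

Final heap: [32, 27, 12, 4]


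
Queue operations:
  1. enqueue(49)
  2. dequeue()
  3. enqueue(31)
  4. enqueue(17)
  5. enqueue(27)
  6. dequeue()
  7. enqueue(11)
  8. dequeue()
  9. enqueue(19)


enqueue(49) -> [49]
dequeue()->49, []
enqueue(31) -> [31]
enqueue(17) -> [31, 17]
enqueue(27) -> [31, 17, 27]
dequeue()->31, [17, 27]
enqueue(11) -> [17, 27, 11]
dequeue()->17, [27, 11]
enqueue(19) -> [27, 11, 19]

Final queue: [27, 11, 19]


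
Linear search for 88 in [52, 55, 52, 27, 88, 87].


i=0: 52!=88
i=1: 55!=88
i=2: 52!=88
i=3: 27!=88
i=4: 88==88 found!

Found at 4, 5 comps


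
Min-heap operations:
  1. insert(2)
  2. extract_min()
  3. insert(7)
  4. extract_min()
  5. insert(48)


insert(2) -> [2]
extract_min()->2, []
insert(7) -> [7]
extract_min()->7, []
insert(48) -> [48]

Final heap: [48]


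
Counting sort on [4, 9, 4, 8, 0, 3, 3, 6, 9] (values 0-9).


Input: [4, 9, 4, 8, 0, 3, 3, 6, 9]
Counts: [1, 0, 0, 2, 2, 0, 1, 0, 1, 2]

Sorted: [0, 3, 3, 4, 4, 6, 8, 9, 9]


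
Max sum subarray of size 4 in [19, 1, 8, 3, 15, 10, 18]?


[0:4]: 31
[1:5]: 27
[2:6]: 36
[3:7]: 46

Max: 46 at [3:7]


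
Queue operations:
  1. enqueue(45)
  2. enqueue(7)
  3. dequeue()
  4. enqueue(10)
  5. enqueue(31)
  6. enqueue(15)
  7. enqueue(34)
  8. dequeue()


enqueue(45) -> [45]
enqueue(7) -> [45, 7]
dequeue()->45, [7]
enqueue(10) -> [7, 10]
enqueue(31) -> [7, 10, 31]
enqueue(15) -> [7, 10, 31, 15]
enqueue(34) -> [7, 10, 31, 15, 34]
dequeue()->7, [10, 31, 15, 34]

Final queue: [10, 31, 15, 34]


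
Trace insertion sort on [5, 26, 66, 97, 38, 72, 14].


Initial: [5, 26, 66, 97, 38, 72, 14]
Insert 26: [5, 26, 66, 97, 38, 72, 14]
Insert 66: [5, 26, 66, 97, 38, 72, 14]
Insert 97: [5, 26, 66, 97, 38, 72, 14]
Insert 38: [5, 26, 38, 66, 97, 72, 14]
Insert 72: [5, 26, 38, 66, 72, 97, 14]
Insert 14: [5, 14, 26, 38, 66, 72, 97]

Sorted: [5, 14, 26, 38, 66, 72, 97]


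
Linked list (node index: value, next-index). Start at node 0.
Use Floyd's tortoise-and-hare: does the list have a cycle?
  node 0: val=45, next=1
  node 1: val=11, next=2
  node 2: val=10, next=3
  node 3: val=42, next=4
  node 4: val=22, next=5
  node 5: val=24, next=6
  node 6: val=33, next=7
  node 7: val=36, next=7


Floyd's tortoise (slow, +1) and hare (fast, +2):
  init: slow=0, fast=0
  step 1: slow=1, fast=2
  step 2: slow=2, fast=4
  step 3: slow=3, fast=6
  step 4: slow=4, fast=7
  step 5: slow=5, fast=7
  step 6: slow=6, fast=7
  step 7: slow=7, fast=7
  slow == fast at node 7: cycle detected

Cycle: yes


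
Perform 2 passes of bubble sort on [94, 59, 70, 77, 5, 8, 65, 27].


Initial: [94, 59, 70, 77, 5, 8, 65, 27]
Pass 1: [59, 70, 77, 5, 8, 65, 27, 94] (7 swaps)
Pass 2: [59, 70, 5, 8, 65, 27, 77, 94] (4 swaps)

After 2 passes: [59, 70, 5, 8, 65, 27, 77, 94]


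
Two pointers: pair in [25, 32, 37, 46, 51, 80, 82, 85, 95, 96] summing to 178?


lo=0(25)+hi=9(96)=121
lo=1(32)+hi=9(96)=128
lo=2(37)+hi=9(96)=133
lo=3(46)+hi=9(96)=142
lo=4(51)+hi=9(96)=147
lo=5(80)+hi=9(96)=176
lo=6(82)+hi=9(96)=178

Yes: 82+96=178


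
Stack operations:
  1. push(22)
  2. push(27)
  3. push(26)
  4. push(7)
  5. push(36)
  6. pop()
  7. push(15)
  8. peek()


push(22) -> [22]
push(27) -> [22, 27]
push(26) -> [22, 27, 26]
push(7) -> [22, 27, 26, 7]
push(36) -> [22, 27, 26, 7, 36]
pop()->36, [22, 27, 26, 7]
push(15) -> [22, 27, 26, 7, 15]
peek()->15

Final stack: [22, 27, 26, 7, 15]


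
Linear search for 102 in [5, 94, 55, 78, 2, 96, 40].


i=0: 5!=102
i=1: 94!=102
i=2: 55!=102
i=3: 78!=102
i=4: 2!=102
i=5: 96!=102
i=6: 40!=102

Not found, 7 comps


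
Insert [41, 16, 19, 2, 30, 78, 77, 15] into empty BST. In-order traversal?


Insert 41: root
Insert 16: L from 41
Insert 19: L from 41 -> R from 16
Insert 2: L from 41 -> L from 16
Insert 30: L from 41 -> R from 16 -> R from 19
Insert 78: R from 41
Insert 77: R from 41 -> L from 78
Insert 15: L from 41 -> L from 16 -> R from 2

In-order: [2, 15, 16, 19, 30, 41, 77, 78]


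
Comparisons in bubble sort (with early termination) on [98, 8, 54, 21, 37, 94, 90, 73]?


Algorithm: bubble sort (with early termination)
Input: [98, 8, 54, 21, 37, 94, 90, 73]
Sorted: [8, 21, 37, 54, 73, 90, 94, 98]

22


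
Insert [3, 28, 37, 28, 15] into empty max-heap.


Insert 3: [3]
Insert 28: [28, 3]
Insert 37: [37, 3, 28]
Insert 28: [37, 28, 28, 3]
Insert 15: [37, 28, 28, 3, 15]

Final heap: [37, 28, 28, 3, 15]


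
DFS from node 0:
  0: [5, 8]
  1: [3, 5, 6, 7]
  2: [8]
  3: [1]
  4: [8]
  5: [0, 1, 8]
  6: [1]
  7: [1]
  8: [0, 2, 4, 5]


Visit 0, push [8, 5]
Visit 5, push [8, 1]
Visit 1, push [7, 6, 3]
Visit 3, push []
Visit 6, push []
Visit 7, push []
Visit 8, push [4, 2]
Visit 2, push []
Visit 4, push []

DFS order: [0, 5, 1, 3, 6, 7, 8, 2, 4]


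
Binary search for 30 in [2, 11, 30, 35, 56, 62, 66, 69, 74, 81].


Step 1: lo=0, hi=9, mid=4, val=56
Step 2: lo=0, hi=3, mid=1, val=11
Step 3: lo=2, hi=3, mid=2, val=30

Found at index 2


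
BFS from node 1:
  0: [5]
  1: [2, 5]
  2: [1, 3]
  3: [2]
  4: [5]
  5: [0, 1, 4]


Visit 1, enqueue [2, 5]
Visit 2, enqueue [3]
Visit 5, enqueue [0, 4]
Visit 3, enqueue []
Visit 0, enqueue []
Visit 4, enqueue []

BFS order: [1, 2, 5, 3, 0, 4]


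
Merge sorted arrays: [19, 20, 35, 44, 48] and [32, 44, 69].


Take 19 from A
Take 20 from A
Take 32 from B
Take 35 from A
Take 44 from A
Take 44 from B
Take 48 from A

Merged: [19, 20, 32, 35, 44, 44, 48, 69]


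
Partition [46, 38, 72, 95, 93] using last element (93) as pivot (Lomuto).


Pivot: 93
  46 <= 93: advance i (no swap)
  38 <= 93: advance i (no swap)
  72 <= 93: advance i (no swap)
Place pivot at 3: [46, 38, 72, 93, 95]

Partitioned: [46, 38, 72, 93, 95]


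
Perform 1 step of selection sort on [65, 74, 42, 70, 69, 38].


Initial: [65, 74, 42, 70, 69, 38]
Step 1: min=38 at 5
  Swap: [38, 74, 42, 70, 69, 65]

After 1 step: [38, 74, 42, 70, 69, 65]


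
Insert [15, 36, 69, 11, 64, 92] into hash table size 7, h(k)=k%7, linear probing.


Insert 15: h=1 -> slot 1
Insert 36: h=1, 1 probes -> slot 2
Insert 69: h=6 -> slot 6
Insert 11: h=4 -> slot 4
Insert 64: h=1, 2 probes -> slot 3
Insert 92: h=1, 4 probes -> slot 5

Table: [None, 15, 36, 64, 11, 92, 69]


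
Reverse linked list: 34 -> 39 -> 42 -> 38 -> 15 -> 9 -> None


Step 1: curr=34, set curr.next=prev(None) | reversed so far: 34
Step 2: curr=39, set curr.next=prev(34) | reversed so far: 39 -> 34
Step 3: curr=42, set curr.next=prev(39) | reversed so far: 42 -> 39 -> 34
Step 4: curr=38, set curr.next=prev(42) | reversed so far: 38 -> 42 -> 39 -> 34
Step 5: curr=15, set curr.next=prev(38) | reversed so far: 15 -> 38 -> 42 -> 39 -> 34
Step 6: curr=9, set curr.next=prev(15) | reversed so far: 9 -> 15 -> 38 -> 42 -> 39 -> 34

9 -> 15 -> 38 -> 42 -> 39 -> 34 -> None


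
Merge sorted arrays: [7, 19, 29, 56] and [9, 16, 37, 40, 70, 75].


Take 7 from A
Take 9 from B
Take 16 from B
Take 19 from A
Take 29 from A
Take 37 from B
Take 40 from B
Take 56 from A

Merged: [7, 9, 16, 19, 29, 37, 40, 56, 70, 75]


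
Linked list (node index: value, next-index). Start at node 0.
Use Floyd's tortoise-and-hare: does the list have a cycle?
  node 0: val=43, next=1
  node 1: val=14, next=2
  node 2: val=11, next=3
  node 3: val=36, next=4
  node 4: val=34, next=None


Floyd's tortoise (slow, +1) and hare (fast, +2):
  init: slow=0, fast=0
  step 1: slow=1, fast=2
  step 2: slow=2, fast=4
  step 3: fast -> None, no cycle

Cycle: no


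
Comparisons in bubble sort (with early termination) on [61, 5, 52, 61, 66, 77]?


Algorithm: bubble sort (with early termination)
Input: [61, 5, 52, 61, 66, 77]
Sorted: [5, 52, 61, 61, 66, 77]

9


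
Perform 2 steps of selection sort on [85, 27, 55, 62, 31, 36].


Initial: [85, 27, 55, 62, 31, 36]
Step 1: min=27 at 1
  Swap: [27, 85, 55, 62, 31, 36]
Step 2: min=31 at 4
  Swap: [27, 31, 55, 62, 85, 36]

After 2 steps: [27, 31, 55, 62, 85, 36]


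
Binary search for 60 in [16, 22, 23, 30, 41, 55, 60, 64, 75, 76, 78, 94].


Step 1: lo=0, hi=11, mid=5, val=55
Step 2: lo=6, hi=11, mid=8, val=75
Step 3: lo=6, hi=7, mid=6, val=60

Found at index 6


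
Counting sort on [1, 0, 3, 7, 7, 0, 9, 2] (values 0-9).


Input: [1, 0, 3, 7, 7, 0, 9, 2]
Counts: [2, 1, 1, 1, 0, 0, 0, 2, 0, 1]

Sorted: [0, 0, 1, 2, 3, 7, 7, 9]


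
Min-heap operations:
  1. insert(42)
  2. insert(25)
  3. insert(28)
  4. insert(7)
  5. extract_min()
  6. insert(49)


insert(42) -> [42]
insert(25) -> [25, 42]
insert(28) -> [25, 42, 28]
insert(7) -> [7, 25, 28, 42]
extract_min()->7, [25, 42, 28]
insert(49) -> [25, 42, 28, 49]

Final heap: [25, 42, 28, 49]


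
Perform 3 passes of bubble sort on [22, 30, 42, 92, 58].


Initial: [22, 30, 42, 92, 58]
Pass 1: [22, 30, 42, 58, 92] (1 swaps)
Pass 2: [22, 30, 42, 58, 92] (0 swaps)
Pass 3: [22, 30, 42, 58, 92] (0 swaps)

After 3 passes: [22, 30, 42, 58, 92]


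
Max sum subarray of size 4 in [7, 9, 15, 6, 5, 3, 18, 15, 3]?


[0:4]: 37
[1:5]: 35
[2:6]: 29
[3:7]: 32
[4:8]: 41
[5:9]: 39

Max: 41 at [4:8]


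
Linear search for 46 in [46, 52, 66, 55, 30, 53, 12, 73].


i=0: 46==46 found!

Found at 0, 1 comps


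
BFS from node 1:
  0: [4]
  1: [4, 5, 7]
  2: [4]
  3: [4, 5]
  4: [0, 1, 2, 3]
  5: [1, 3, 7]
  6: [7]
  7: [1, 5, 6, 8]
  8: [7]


Visit 1, enqueue [4, 5, 7]
Visit 4, enqueue [0, 2, 3]
Visit 5, enqueue []
Visit 7, enqueue [6, 8]
Visit 0, enqueue []
Visit 2, enqueue []
Visit 3, enqueue []
Visit 6, enqueue []
Visit 8, enqueue []

BFS order: [1, 4, 5, 7, 0, 2, 3, 6, 8]


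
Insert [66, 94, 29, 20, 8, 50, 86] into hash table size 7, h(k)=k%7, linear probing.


Insert 66: h=3 -> slot 3
Insert 94: h=3, 1 probes -> slot 4
Insert 29: h=1 -> slot 1
Insert 20: h=6 -> slot 6
Insert 8: h=1, 1 probes -> slot 2
Insert 50: h=1, 4 probes -> slot 5
Insert 86: h=2, 5 probes -> slot 0

Table: [86, 29, 8, 66, 94, 50, 20]


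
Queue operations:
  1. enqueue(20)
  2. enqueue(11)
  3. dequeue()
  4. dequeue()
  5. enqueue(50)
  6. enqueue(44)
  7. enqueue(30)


enqueue(20) -> [20]
enqueue(11) -> [20, 11]
dequeue()->20, [11]
dequeue()->11, []
enqueue(50) -> [50]
enqueue(44) -> [50, 44]
enqueue(30) -> [50, 44, 30]

Final queue: [50, 44, 30]


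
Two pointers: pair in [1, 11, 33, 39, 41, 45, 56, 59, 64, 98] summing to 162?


lo=0(1)+hi=9(98)=99
lo=1(11)+hi=9(98)=109
lo=2(33)+hi=9(98)=131
lo=3(39)+hi=9(98)=137
lo=4(41)+hi=9(98)=139
lo=5(45)+hi=9(98)=143
lo=6(56)+hi=9(98)=154
lo=7(59)+hi=9(98)=157
lo=8(64)+hi=9(98)=162

Yes: 64+98=162


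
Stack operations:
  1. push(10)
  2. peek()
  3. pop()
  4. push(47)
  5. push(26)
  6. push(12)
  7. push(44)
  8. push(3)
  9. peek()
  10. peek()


push(10) -> [10]
peek()->10
pop()->10, []
push(47) -> [47]
push(26) -> [47, 26]
push(12) -> [47, 26, 12]
push(44) -> [47, 26, 12, 44]
push(3) -> [47, 26, 12, 44, 3]
peek()->3
peek()->3

Final stack: [47, 26, 12, 44, 3]


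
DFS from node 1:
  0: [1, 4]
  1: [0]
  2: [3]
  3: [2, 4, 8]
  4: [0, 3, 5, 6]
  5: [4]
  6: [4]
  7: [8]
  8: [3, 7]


Visit 1, push [0]
Visit 0, push [4]
Visit 4, push [6, 5, 3]
Visit 3, push [8, 2]
Visit 2, push []
Visit 8, push [7]
Visit 7, push []
Visit 5, push []
Visit 6, push []

DFS order: [1, 0, 4, 3, 2, 8, 7, 5, 6]


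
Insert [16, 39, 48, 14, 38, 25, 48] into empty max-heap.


Insert 16: [16]
Insert 39: [39, 16]
Insert 48: [48, 16, 39]
Insert 14: [48, 16, 39, 14]
Insert 38: [48, 38, 39, 14, 16]
Insert 25: [48, 38, 39, 14, 16, 25]
Insert 48: [48, 38, 48, 14, 16, 25, 39]

Final heap: [48, 38, 48, 14, 16, 25, 39]


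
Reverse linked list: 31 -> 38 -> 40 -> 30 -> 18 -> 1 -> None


Step 1: curr=31, set curr.next=prev(None) | reversed so far: 31
Step 2: curr=38, set curr.next=prev(31) | reversed so far: 38 -> 31
Step 3: curr=40, set curr.next=prev(38) | reversed so far: 40 -> 38 -> 31
Step 4: curr=30, set curr.next=prev(40) | reversed so far: 30 -> 40 -> 38 -> 31
Step 5: curr=18, set curr.next=prev(30) | reversed so far: 18 -> 30 -> 40 -> 38 -> 31
Step 6: curr=1, set curr.next=prev(18) | reversed so far: 1 -> 18 -> 30 -> 40 -> 38 -> 31

1 -> 18 -> 30 -> 40 -> 38 -> 31 -> None


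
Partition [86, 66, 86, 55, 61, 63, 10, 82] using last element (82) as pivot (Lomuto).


Pivot: 82
  66 <= 82: swap -> [66, 86, 86, 55, 61, 63, 10, 82]
  55 <= 82: swap -> [66, 55, 86, 86, 61, 63, 10, 82]
  61 <= 82: swap -> [66, 55, 61, 86, 86, 63, 10, 82]
  63 <= 82: swap -> [66, 55, 61, 63, 86, 86, 10, 82]
  10 <= 82: swap -> [66, 55, 61, 63, 10, 86, 86, 82]
Place pivot at 5: [66, 55, 61, 63, 10, 82, 86, 86]

Partitioned: [66, 55, 61, 63, 10, 82, 86, 86]


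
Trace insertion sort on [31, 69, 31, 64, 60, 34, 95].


Initial: [31, 69, 31, 64, 60, 34, 95]
Insert 69: [31, 69, 31, 64, 60, 34, 95]
Insert 31: [31, 31, 69, 64, 60, 34, 95]
Insert 64: [31, 31, 64, 69, 60, 34, 95]
Insert 60: [31, 31, 60, 64, 69, 34, 95]
Insert 34: [31, 31, 34, 60, 64, 69, 95]
Insert 95: [31, 31, 34, 60, 64, 69, 95]

Sorted: [31, 31, 34, 60, 64, 69, 95]


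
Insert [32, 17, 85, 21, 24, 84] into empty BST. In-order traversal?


Insert 32: root
Insert 17: L from 32
Insert 85: R from 32
Insert 21: L from 32 -> R from 17
Insert 24: L from 32 -> R from 17 -> R from 21
Insert 84: R from 32 -> L from 85

In-order: [17, 21, 24, 32, 84, 85]


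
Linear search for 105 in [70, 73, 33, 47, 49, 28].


i=0: 70!=105
i=1: 73!=105
i=2: 33!=105
i=3: 47!=105
i=4: 49!=105
i=5: 28!=105

Not found, 6 comps


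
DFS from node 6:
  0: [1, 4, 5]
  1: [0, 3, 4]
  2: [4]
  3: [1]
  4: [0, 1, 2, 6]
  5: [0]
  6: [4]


Visit 6, push [4]
Visit 4, push [2, 1, 0]
Visit 0, push [5, 1]
Visit 1, push [3]
Visit 3, push []
Visit 5, push []
Visit 2, push []

DFS order: [6, 4, 0, 1, 3, 5, 2]


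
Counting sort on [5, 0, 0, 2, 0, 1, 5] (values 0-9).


Input: [5, 0, 0, 2, 0, 1, 5]
Counts: [3, 1, 1, 0, 0, 2, 0, 0, 0, 0]

Sorted: [0, 0, 0, 1, 2, 5, 5]


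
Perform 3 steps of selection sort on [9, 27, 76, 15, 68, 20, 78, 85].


Initial: [9, 27, 76, 15, 68, 20, 78, 85]
Step 1: min=9 at 0
  Swap: [9, 27, 76, 15, 68, 20, 78, 85]
Step 2: min=15 at 3
  Swap: [9, 15, 76, 27, 68, 20, 78, 85]
Step 3: min=20 at 5
  Swap: [9, 15, 20, 27, 68, 76, 78, 85]

After 3 steps: [9, 15, 20, 27, 68, 76, 78, 85]


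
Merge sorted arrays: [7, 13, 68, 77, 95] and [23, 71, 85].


Take 7 from A
Take 13 from A
Take 23 from B
Take 68 from A
Take 71 from B
Take 77 from A
Take 85 from B

Merged: [7, 13, 23, 68, 71, 77, 85, 95]


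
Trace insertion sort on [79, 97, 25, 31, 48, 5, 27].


Initial: [79, 97, 25, 31, 48, 5, 27]
Insert 97: [79, 97, 25, 31, 48, 5, 27]
Insert 25: [25, 79, 97, 31, 48, 5, 27]
Insert 31: [25, 31, 79, 97, 48, 5, 27]
Insert 48: [25, 31, 48, 79, 97, 5, 27]
Insert 5: [5, 25, 31, 48, 79, 97, 27]
Insert 27: [5, 25, 27, 31, 48, 79, 97]

Sorted: [5, 25, 27, 31, 48, 79, 97]


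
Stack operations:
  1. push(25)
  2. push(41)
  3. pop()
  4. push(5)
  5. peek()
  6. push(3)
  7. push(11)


push(25) -> [25]
push(41) -> [25, 41]
pop()->41, [25]
push(5) -> [25, 5]
peek()->5
push(3) -> [25, 5, 3]
push(11) -> [25, 5, 3, 11]

Final stack: [25, 5, 3, 11]


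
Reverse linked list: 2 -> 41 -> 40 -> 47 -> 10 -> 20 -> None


Step 1: curr=2, set curr.next=prev(None) | reversed so far: 2
Step 2: curr=41, set curr.next=prev(2) | reversed so far: 41 -> 2
Step 3: curr=40, set curr.next=prev(41) | reversed so far: 40 -> 41 -> 2
Step 4: curr=47, set curr.next=prev(40) | reversed so far: 47 -> 40 -> 41 -> 2
Step 5: curr=10, set curr.next=prev(47) | reversed so far: 10 -> 47 -> 40 -> 41 -> 2
Step 6: curr=20, set curr.next=prev(10) | reversed so far: 20 -> 10 -> 47 -> 40 -> 41 -> 2

20 -> 10 -> 47 -> 40 -> 41 -> 2 -> None


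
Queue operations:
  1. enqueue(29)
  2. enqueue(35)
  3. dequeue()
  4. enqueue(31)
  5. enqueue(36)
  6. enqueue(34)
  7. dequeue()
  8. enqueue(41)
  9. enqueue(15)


enqueue(29) -> [29]
enqueue(35) -> [29, 35]
dequeue()->29, [35]
enqueue(31) -> [35, 31]
enqueue(36) -> [35, 31, 36]
enqueue(34) -> [35, 31, 36, 34]
dequeue()->35, [31, 36, 34]
enqueue(41) -> [31, 36, 34, 41]
enqueue(15) -> [31, 36, 34, 41, 15]

Final queue: [31, 36, 34, 41, 15]


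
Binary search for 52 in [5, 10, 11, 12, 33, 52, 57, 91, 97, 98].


Step 1: lo=0, hi=9, mid=4, val=33
Step 2: lo=5, hi=9, mid=7, val=91
Step 3: lo=5, hi=6, mid=5, val=52

Found at index 5


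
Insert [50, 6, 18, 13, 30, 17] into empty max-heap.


Insert 50: [50]
Insert 6: [50, 6]
Insert 18: [50, 6, 18]
Insert 13: [50, 13, 18, 6]
Insert 30: [50, 30, 18, 6, 13]
Insert 17: [50, 30, 18, 6, 13, 17]

Final heap: [50, 30, 18, 6, 13, 17]


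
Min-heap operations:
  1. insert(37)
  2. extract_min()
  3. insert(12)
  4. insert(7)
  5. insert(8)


insert(37) -> [37]
extract_min()->37, []
insert(12) -> [12]
insert(7) -> [7, 12]
insert(8) -> [7, 12, 8]

Final heap: [7, 12, 8]


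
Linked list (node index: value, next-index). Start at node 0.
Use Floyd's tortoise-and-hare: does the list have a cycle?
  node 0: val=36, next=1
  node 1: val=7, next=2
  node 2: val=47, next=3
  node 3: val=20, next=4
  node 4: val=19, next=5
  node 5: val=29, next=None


Floyd's tortoise (slow, +1) and hare (fast, +2):
  init: slow=0, fast=0
  step 1: slow=1, fast=2
  step 2: slow=2, fast=4
  step 3: fast 4->5->None, no cycle

Cycle: no


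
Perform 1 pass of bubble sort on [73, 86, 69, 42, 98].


Initial: [73, 86, 69, 42, 98]
Pass 1: [73, 69, 42, 86, 98] (2 swaps)

After 1 pass: [73, 69, 42, 86, 98]


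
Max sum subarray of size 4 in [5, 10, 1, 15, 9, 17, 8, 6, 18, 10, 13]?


[0:4]: 31
[1:5]: 35
[2:6]: 42
[3:7]: 49
[4:8]: 40
[5:9]: 49
[6:10]: 42
[7:11]: 47

Max: 49 at [3:7]


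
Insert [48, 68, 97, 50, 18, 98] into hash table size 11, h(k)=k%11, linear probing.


Insert 48: h=4 -> slot 4
Insert 68: h=2 -> slot 2
Insert 97: h=9 -> slot 9
Insert 50: h=6 -> slot 6
Insert 18: h=7 -> slot 7
Insert 98: h=10 -> slot 10

Table: [None, None, 68, None, 48, None, 50, 18, None, 97, 98]


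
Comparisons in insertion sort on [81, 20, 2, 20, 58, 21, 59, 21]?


Algorithm: insertion sort
Input: [81, 20, 2, 20, 58, 21, 59, 21]
Sorted: [2, 20, 20, 21, 21, 58, 59, 81]

16


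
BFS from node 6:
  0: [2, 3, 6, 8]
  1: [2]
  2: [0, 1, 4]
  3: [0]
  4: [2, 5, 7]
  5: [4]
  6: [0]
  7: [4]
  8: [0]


Visit 6, enqueue [0]
Visit 0, enqueue [2, 3, 8]
Visit 2, enqueue [1, 4]
Visit 3, enqueue []
Visit 8, enqueue []
Visit 1, enqueue []
Visit 4, enqueue [5, 7]
Visit 5, enqueue []
Visit 7, enqueue []

BFS order: [6, 0, 2, 3, 8, 1, 4, 5, 7]


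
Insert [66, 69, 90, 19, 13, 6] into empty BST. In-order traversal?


Insert 66: root
Insert 69: R from 66
Insert 90: R from 66 -> R from 69
Insert 19: L from 66
Insert 13: L from 66 -> L from 19
Insert 6: L from 66 -> L from 19 -> L from 13

In-order: [6, 13, 19, 66, 69, 90]


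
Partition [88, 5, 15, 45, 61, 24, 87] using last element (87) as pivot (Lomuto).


Pivot: 87
  5 <= 87: swap -> [5, 88, 15, 45, 61, 24, 87]
  15 <= 87: swap -> [5, 15, 88, 45, 61, 24, 87]
  45 <= 87: swap -> [5, 15, 45, 88, 61, 24, 87]
  61 <= 87: swap -> [5, 15, 45, 61, 88, 24, 87]
  24 <= 87: swap -> [5, 15, 45, 61, 24, 88, 87]
Place pivot at 5: [5, 15, 45, 61, 24, 87, 88]

Partitioned: [5, 15, 45, 61, 24, 87, 88]


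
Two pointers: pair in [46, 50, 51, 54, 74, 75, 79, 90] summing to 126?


lo=0(46)+hi=7(90)=136
lo=0(46)+hi=6(79)=125
lo=1(50)+hi=6(79)=129
lo=1(50)+hi=5(75)=125
lo=2(51)+hi=5(75)=126

Yes: 51+75=126


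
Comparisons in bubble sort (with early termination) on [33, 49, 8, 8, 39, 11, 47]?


Algorithm: bubble sort (with early termination)
Input: [33, 49, 8, 8, 39, 11, 47]
Sorted: [8, 8, 11, 33, 39, 47, 49]

18


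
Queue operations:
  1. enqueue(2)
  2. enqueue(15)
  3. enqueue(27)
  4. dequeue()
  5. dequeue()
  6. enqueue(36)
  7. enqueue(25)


enqueue(2) -> [2]
enqueue(15) -> [2, 15]
enqueue(27) -> [2, 15, 27]
dequeue()->2, [15, 27]
dequeue()->15, [27]
enqueue(36) -> [27, 36]
enqueue(25) -> [27, 36, 25]

Final queue: [27, 36, 25]


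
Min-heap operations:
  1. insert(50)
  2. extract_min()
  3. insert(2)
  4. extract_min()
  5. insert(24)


insert(50) -> [50]
extract_min()->50, []
insert(2) -> [2]
extract_min()->2, []
insert(24) -> [24]

Final heap: [24]


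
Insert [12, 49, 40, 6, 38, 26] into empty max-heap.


Insert 12: [12]
Insert 49: [49, 12]
Insert 40: [49, 12, 40]
Insert 6: [49, 12, 40, 6]
Insert 38: [49, 38, 40, 6, 12]
Insert 26: [49, 38, 40, 6, 12, 26]

Final heap: [49, 38, 40, 6, 12, 26]


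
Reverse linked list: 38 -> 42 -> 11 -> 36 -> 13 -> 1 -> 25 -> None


Step 1: curr=38, set curr.next=prev(None) | reversed so far: 38
Step 2: curr=42, set curr.next=prev(38) | reversed so far: 42 -> 38
Step 3: curr=11, set curr.next=prev(42) | reversed so far: 11 -> 42 -> 38
Step 4: curr=36, set curr.next=prev(11) | reversed so far: 36 -> 11 -> 42 -> 38
Step 5: curr=13, set curr.next=prev(36) | reversed so far: 13 -> 36 -> 11 -> 42 -> 38
Step 6: curr=1, set curr.next=prev(13) | reversed so far: 1 -> 13 -> 36 -> 11 -> 42 -> 38
Step 7: curr=25, set curr.next=prev(1) | reversed so far: 25 -> 1 -> 13 -> 36 -> 11 -> 42 -> 38

25 -> 1 -> 13 -> 36 -> 11 -> 42 -> 38 -> None


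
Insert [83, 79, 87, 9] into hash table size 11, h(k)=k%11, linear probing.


Insert 83: h=6 -> slot 6
Insert 79: h=2 -> slot 2
Insert 87: h=10 -> slot 10
Insert 9: h=9 -> slot 9

Table: [None, None, 79, None, None, None, 83, None, None, 9, 87]


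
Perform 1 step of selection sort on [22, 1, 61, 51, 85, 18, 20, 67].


Initial: [22, 1, 61, 51, 85, 18, 20, 67]
Step 1: min=1 at 1
  Swap: [1, 22, 61, 51, 85, 18, 20, 67]

After 1 step: [1, 22, 61, 51, 85, 18, 20, 67]


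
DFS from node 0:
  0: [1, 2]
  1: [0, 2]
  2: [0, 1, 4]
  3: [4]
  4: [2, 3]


Visit 0, push [2, 1]
Visit 1, push [2]
Visit 2, push [4]
Visit 4, push [3]
Visit 3, push []

DFS order: [0, 1, 2, 4, 3]


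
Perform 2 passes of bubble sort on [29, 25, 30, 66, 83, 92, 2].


Initial: [29, 25, 30, 66, 83, 92, 2]
Pass 1: [25, 29, 30, 66, 83, 2, 92] (2 swaps)
Pass 2: [25, 29, 30, 66, 2, 83, 92] (1 swaps)

After 2 passes: [25, 29, 30, 66, 2, 83, 92]


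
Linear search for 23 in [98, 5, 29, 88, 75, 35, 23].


i=0: 98!=23
i=1: 5!=23
i=2: 29!=23
i=3: 88!=23
i=4: 75!=23
i=5: 35!=23
i=6: 23==23 found!

Found at 6, 7 comps


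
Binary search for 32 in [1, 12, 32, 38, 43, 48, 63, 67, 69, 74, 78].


Step 1: lo=0, hi=10, mid=5, val=48
Step 2: lo=0, hi=4, mid=2, val=32

Found at index 2


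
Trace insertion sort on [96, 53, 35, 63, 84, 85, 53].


Initial: [96, 53, 35, 63, 84, 85, 53]
Insert 53: [53, 96, 35, 63, 84, 85, 53]
Insert 35: [35, 53, 96, 63, 84, 85, 53]
Insert 63: [35, 53, 63, 96, 84, 85, 53]
Insert 84: [35, 53, 63, 84, 96, 85, 53]
Insert 85: [35, 53, 63, 84, 85, 96, 53]
Insert 53: [35, 53, 53, 63, 84, 85, 96]

Sorted: [35, 53, 53, 63, 84, 85, 96]


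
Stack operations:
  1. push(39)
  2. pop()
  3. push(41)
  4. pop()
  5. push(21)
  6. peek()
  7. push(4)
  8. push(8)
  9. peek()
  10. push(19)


push(39) -> [39]
pop()->39, []
push(41) -> [41]
pop()->41, []
push(21) -> [21]
peek()->21
push(4) -> [21, 4]
push(8) -> [21, 4, 8]
peek()->8
push(19) -> [21, 4, 8, 19]

Final stack: [21, 4, 8, 19]


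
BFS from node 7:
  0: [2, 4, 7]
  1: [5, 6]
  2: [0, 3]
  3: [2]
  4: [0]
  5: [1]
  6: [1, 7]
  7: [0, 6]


Visit 7, enqueue [0, 6]
Visit 0, enqueue [2, 4]
Visit 6, enqueue [1]
Visit 2, enqueue [3]
Visit 4, enqueue []
Visit 1, enqueue [5]
Visit 3, enqueue []
Visit 5, enqueue []

BFS order: [7, 0, 6, 2, 4, 1, 3, 5]


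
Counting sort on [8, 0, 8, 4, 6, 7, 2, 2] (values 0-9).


Input: [8, 0, 8, 4, 6, 7, 2, 2]
Counts: [1, 0, 2, 0, 1, 0, 1, 1, 2, 0]

Sorted: [0, 2, 2, 4, 6, 7, 8, 8]


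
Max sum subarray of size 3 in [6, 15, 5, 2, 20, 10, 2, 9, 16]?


[0:3]: 26
[1:4]: 22
[2:5]: 27
[3:6]: 32
[4:7]: 32
[5:8]: 21
[6:9]: 27

Max: 32 at [3:6]


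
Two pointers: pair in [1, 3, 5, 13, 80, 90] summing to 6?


lo=0(1)+hi=5(90)=91
lo=0(1)+hi=4(80)=81
lo=0(1)+hi=3(13)=14
lo=0(1)+hi=2(5)=6

Yes: 1+5=6


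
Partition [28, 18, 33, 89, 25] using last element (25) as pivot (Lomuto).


Pivot: 25
  18 <= 25: swap -> [18, 28, 33, 89, 25]
Place pivot at 1: [18, 25, 33, 89, 28]

Partitioned: [18, 25, 33, 89, 28]


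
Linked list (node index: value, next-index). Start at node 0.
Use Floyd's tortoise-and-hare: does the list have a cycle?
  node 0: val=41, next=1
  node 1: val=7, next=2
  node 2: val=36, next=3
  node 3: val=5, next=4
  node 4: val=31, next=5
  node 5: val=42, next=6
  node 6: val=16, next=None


Floyd's tortoise (slow, +1) and hare (fast, +2):
  init: slow=0, fast=0
  step 1: slow=1, fast=2
  step 2: slow=2, fast=4
  step 3: slow=3, fast=6
  step 4: fast -> None, no cycle

Cycle: no


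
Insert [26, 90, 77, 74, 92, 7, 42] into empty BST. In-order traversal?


Insert 26: root
Insert 90: R from 26
Insert 77: R from 26 -> L from 90
Insert 74: R from 26 -> L from 90 -> L from 77
Insert 92: R from 26 -> R from 90
Insert 7: L from 26
Insert 42: R from 26 -> L from 90 -> L from 77 -> L from 74

In-order: [7, 26, 42, 74, 77, 90, 92]


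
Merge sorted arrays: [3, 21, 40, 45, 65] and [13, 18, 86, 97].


Take 3 from A
Take 13 from B
Take 18 from B
Take 21 from A
Take 40 from A
Take 45 from A
Take 65 from A

Merged: [3, 13, 18, 21, 40, 45, 65, 86, 97]


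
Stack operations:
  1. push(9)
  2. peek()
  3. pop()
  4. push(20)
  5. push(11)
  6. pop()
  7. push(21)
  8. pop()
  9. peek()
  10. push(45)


push(9) -> [9]
peek()->9
pop()->9, []
push(20) -> [20]
push(11) -> [20, 11]
pop()->11, [20]
push(21) -> [20, 21]
pop()->21, [20]
peek()->20
push(45) -> [20, 45]

Final stack: [20, 45]


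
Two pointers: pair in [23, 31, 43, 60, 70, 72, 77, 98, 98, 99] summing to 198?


lo=0(23)+hi=9(99)=122
lo=1(31)+hi=9(99)=130
lo=2(43)+hi=9(99)=142
lo=3(60)+hi=9(99)=159
lo=4(70)+hi=9(99)=169
lo=5(72)+hi=9(99)=171
lo=6(77)+hi=9(99)=176
lo=7(98)+hi=9(99)=197
lo=8(98)+hi=9(99)=197

No pair found


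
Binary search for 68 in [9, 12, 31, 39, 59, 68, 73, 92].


Step 1: lo=0, hi=7, mid=3, val=39
Step 2: lo=4, hi=7, mid=5, val=68

Found at index 5


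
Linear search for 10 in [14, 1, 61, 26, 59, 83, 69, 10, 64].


i=0: 14!=10
i=1: 1!=10
i=2: 61!=10
i=3: 26!=10
i=4: 59!=10
i=5: 83!=10
i=6: 69!=10
i=7: 10==10 found!

Found at 7, 8 comps


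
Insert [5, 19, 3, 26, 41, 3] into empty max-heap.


Insert 5: [5]
Insert 19: [19, 5]
Insert 3: [19, 5, 3]
Insert 26: [26, 19, 3, 5]
Insert 41: [41, 26, 3, 5, 19]
Insert 3: [41, 26, 3, 5, 19, 3]

Final heap: [41, 26, 3, 5, 19, 3]


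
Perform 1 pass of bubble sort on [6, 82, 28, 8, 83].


Initial: [6, 82, 28, 8, 83]
Pass 1: [6, 28, 8, 82, 83] (2 swaps)

After 1 pass: [6, 28, 8, 82, 83]


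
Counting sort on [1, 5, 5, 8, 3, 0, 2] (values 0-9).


Input: [1, 5, 5, 8, 3, 0, 2]
Counts: [1, 1, 1, 1, 0, 2, 0, 0, 1, 0]

Sorted: [0, 1, 2, 3, 5, 5, 8]


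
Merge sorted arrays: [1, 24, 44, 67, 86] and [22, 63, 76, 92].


Take 1 from A
Take 22 from B
Take 24 from A
Take 44 from A
Take 63 from B
Take 67 from A
Take 76 from B
Take 86 from A

Merged: [1, 22, 24, 44, 63, 67, 76, 86, 92]


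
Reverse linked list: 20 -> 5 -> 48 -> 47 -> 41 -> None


Step 1: curr=20, set curr.next=prev(None) | reversed so far: 20
Step 2: curr=5, set curr.next=prev(20) | reversed so far: 5 -> 20
Step 3: curr=48, set curr.next=prev(5) | reversed so far: 48 -> 5 -> 20
Step 4: curr=47, set curr.next=prev(48) | reversed so far: 47 -> 48 -> 5 -> 20
Step 5: curr=41, set curr.next=prev(47) | reversed so far: 41 -> 47 -> 48 -> 5 -> 20

41 -> 47 -> 48 -> 5 -> 20 -> None


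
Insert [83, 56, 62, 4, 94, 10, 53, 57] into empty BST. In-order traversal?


Insert 83: root
Insert 56: L from 83
Insert 62: L from 83 -> R from 56
Insert 4: L from 83 -> L from 56
Insert 94: R from 83
Insert 10: L from 83 -> L from 56 -> R from 4
Insert 53: L from 83 -> L from 56 -> R from 4 -> R from 10
Insert 57: L from 83 -> R from 56 -> L from 62

In-order: [4, 10, 53, 56, 57, 62, 83, 94]


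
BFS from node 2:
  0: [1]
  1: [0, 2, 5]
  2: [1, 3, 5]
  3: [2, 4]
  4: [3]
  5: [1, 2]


Visit 2, enqueue [1, 3, 5]
Visit 1, enqueue [0]
Visit 3, enqueue [4]
Visit 5, enqueue []
Visit 0, enqueue []
Visit 4, enqueue []

BFS order: [2, 1, 3, 5, 0, 4]


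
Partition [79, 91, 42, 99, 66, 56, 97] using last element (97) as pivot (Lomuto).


Pivot: 97
  79 <= 97: advance i (no swap)
  91 <= 97: advance i (no swap)
  42 <= 97: advance i (no swap)
  66 <= 97: swap -> [79, 91, 42, 66, 99, 56, 97]
  56 <= 97: swap -> [79, 91, 42, 66, 56, 99, 97]
Place pivot at 5: [79, 91, 42, 66, 56, 97, 99]

Partitioned: [79, 91, 42, 66, 56, 97, 99]


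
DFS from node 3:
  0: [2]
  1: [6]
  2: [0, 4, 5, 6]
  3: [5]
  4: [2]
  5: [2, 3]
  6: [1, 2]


Visit 3, push [5]
Visit 5, push [2]
Visit 2, push [6, 4, 0]
Visit 0, push []
Visit 4, push []
Visit 6, push [1]
Visit 1, push []

DFS order: [3, 5, 2, 0, 4, 6, 1]


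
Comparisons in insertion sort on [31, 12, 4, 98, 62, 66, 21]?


Algorithm: insertion sort
Input: [31, 12, 4, 98, 62, 66, 21]
Sorted: [4, 12, 21, 31, 62, 66, 98]

13


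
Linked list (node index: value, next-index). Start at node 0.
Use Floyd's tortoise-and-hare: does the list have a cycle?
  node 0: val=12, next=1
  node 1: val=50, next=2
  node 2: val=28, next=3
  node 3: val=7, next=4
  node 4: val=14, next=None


Floyd's tortoise (slow, +1) and hare (fast, +2):
  init: slow=0, fast=0
  step 1: slow=1, fast=2
  step 2: slow=2, fast=4
  step 3: fast -> None, no cycle

Cycle: no


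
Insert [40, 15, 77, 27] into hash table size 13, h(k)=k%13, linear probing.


Insert 40: h=1 -> slot 1
Insert 15: h=2 -> slot 2
Insert 77: h=12 -> slot 12
Insert 27: h=1, 2 probes -> slot 3

Table: [None, 40, 15, 27, None, None, None, None, None, None, None, None, 77]


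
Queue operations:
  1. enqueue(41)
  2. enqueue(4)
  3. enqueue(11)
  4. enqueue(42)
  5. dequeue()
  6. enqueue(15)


enqueue(41) -> [41]
enqueue(4) -> [41, 4]
enqueue(11) -> [41, 4, 11]
enqueue(42) -> [41, 4, 11, 42]
dequeue()->41, [4, 11, 42]
enqueue(15) -> [4, 11, 42, 15]

Final queue: [4, 11, 42, 15]


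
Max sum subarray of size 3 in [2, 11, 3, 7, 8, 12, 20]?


[0:3]: 16
[1:4]: 21
[2:5]: 18
[3:6]: 27
[4:7]: 40

Max: 40 at [4:7]


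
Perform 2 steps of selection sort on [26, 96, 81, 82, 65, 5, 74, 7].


Initial: [26, 96, 81, 82, 65, 5, 74, 7]
Step 1: min=5 at 5
  Swap: [5, 96, 81, 82, 65, 26, 74, 7]
Step 2: min=7 at 7
  Swap: [5, 7, 81, 82, 65, 26, 74, 96]

After 2 steps: [5, 7, 81, 82, 65, 26, 74, 96]


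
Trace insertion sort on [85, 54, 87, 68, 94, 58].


Initial: [85, 54, 87, 68, 94, 58]
Insert 54: [54, 85, 87, 68, 94, 58]
Insert 87: [54, 85, 87, 68, 94, 58]
Insert 68: [54, 68, 85, 87, 94, 58]
Insert 94: [54, 68, 85, 87, 94, 58]
Insert 58: [54, 58, 68, 85, 87, 94]

Sorted: [54, 58, 68, 85, 87, 94]


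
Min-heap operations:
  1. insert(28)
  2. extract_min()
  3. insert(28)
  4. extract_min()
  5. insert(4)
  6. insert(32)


insert(28) -> [28]
extract_min()->28, []
insert(28) -> [28]
extract_min()->28, []
insert(4) -> [4]
insert(32) -> [4, 32]

Final heap: [4, 32]


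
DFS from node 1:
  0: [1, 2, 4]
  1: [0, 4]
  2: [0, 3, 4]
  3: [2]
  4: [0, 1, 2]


Visit 1, push [4, 0]
Visit 0, push [4, 2]
Visit 2, push [4, 3]
Visit 3, push []
Visit 4, push []

DFS order: [1, 0, 2, 3, 4]


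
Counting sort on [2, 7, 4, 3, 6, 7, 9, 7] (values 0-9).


Input: [2, 7, 4, 3, 6, 7, 9, 7]
Counts: [0, 0, 1, 1, 1, 0, 1, 3, 0, 1]

Sorted: [2, 3, 4, 6, 7, 7, 7, 9]


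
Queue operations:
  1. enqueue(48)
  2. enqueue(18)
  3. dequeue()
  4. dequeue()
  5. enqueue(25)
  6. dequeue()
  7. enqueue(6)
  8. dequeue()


enqueue(48) -> [48]
enqueue(18) -> [48, 18]
dequeue()->48, [18]
dequeue()->18, []
enqueue(25) -> [25]
dequeue()->25, []
enqueue(6) -> [6]
dequeue()->6, []

Final queue: []


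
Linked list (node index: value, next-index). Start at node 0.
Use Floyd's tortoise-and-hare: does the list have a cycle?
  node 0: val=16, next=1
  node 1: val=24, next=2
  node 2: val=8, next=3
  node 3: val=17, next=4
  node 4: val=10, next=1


Floyd's tortoise (slow, +1) and hare (fast, +2):
  init: slow=0, fast=0
  step 1: slow=1, fast=2
  step 2: slow=2, fast=4
  step 3: slow=3, fast=2
  step 4: slow=4, fast=4
  slow == fast at node 4: cycle detected

Cycle: yes


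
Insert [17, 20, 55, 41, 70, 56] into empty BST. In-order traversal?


Insert 17: root
Insert 20: R from 17
Insert 55: R from 17 -> R from 20
Insert 41: R from 17 -> R from 20 -> L from 55
Insert 70: R from 17 -> R from 20 -> R from 55
Insert 56: R from 17 -> R from 20 -> R from 55 -> L from 70

In-order: [17, 20, 41, 55, 56, 70]


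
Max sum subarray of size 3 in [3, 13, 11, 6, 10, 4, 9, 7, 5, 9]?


[0:3]: 27
[1:4]: 30
[2:5]: 27
[3:6]: 20
[4:7]: 23
[5:8]: 20
[6:9]: 21
[7:10]: 21

Max: 30 at [1:4]


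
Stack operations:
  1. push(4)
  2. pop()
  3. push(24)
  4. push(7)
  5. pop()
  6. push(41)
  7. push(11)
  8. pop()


push(4) -> [4]
pop()->4, []
push(24) -> [24]
push(7) -> [24, 7]
pop()->7, [24]
push(41) -> [24, 41]
push(11) -> [24, 41, 11]
pop()->11, [24, 41]

Final stack: [24, 41]


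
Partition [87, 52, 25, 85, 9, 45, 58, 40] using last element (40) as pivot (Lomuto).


Pivot: 40
  25 <= 40: swap -> [25, 52, 87, 85, 9, 45, 58, 40]
  9 <= 40: swap -> [25, 9, 87, 85, 52, 45, 58, 40]
Place pivot at 2: [25, 9, 40, 85, 52, 45, 58, 87]

Partitioned: [25, 9, 40, 85, 52, 45, 58, 87]


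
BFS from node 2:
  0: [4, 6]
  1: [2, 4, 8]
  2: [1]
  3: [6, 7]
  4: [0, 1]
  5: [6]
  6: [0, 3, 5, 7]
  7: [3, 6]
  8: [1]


Visit 2, enqueue [1]
Visit 1, enqueue [4, 8]
Visit 4, enqueue [0]
Visit 8, enqueue []
Visit 0, enqueue [6]
Visit 6, enqueue [3, 5, 7]
Visit 3, enqueue []
Visit 5, enqueue []
Visit 7, enqueue []

BFS order: [2, 1, 4, 8, 0, 6, 3, 5, 7]


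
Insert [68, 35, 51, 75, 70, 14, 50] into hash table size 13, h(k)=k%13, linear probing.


Insert 68: h=3 -> slot 3
Insert 35: h=9 -> slot 9
Insert 51: h=12 -> slot 12
Insert 75: h=10 -> slot 10
Insert 70: h=5 -> slot 5
Insert 14: h=1 -> slot 1
Insert 50: h=11 -> slot 11

Table: [None, 14, None, 68, None, 70, None, None, None, 35, 75, 50, 51]


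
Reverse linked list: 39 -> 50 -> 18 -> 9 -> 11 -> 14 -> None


Step 1: curr=39, set curr.next=prev(None) | reversed so far: 39
Step 2: curr=50, set curr.next=prev(39) | reversed so far: 50 -> 39
Step 3: curr=18, set curr.next=prev(50) | reversed so far: 18 -> 50 -> 39
Step 4: curr=9, set curr.next=prev(18) | reversed so far: 9 -> 18 -> 50 -> 39
Step 5: curr=11, set curr.next=prev(9) | reversed so far: 11 -> 9 -> 18 -> 50 -> 39
Step 6: curr=14, set curr.next=prev(11) | reversed so far: 14 -> 11 -> 9 -> 18 -> 50 -> 39

14 -> 11 -> 9 -> 18 -> 50 -> 39 -> None


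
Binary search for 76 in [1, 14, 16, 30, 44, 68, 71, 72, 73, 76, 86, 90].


Step 1: lo=0, hi=11, mid=5, val=68
Step 2: lo=6, hi=11, mid=8, val=73
Step 3: lo=9, hi=11, mid=10, val=86
Step 4: lo=9, hi=9, mid=9, val=76

Found at index 9


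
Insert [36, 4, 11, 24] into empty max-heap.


Insert 36: [36]
Insert 4: [36, 4]
Insert 11: [36, 4, 11]
Insert 24: [36, 24, 11, 4]

Final heap: [36, 24, 11, 4]


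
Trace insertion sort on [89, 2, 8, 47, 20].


Initial: [89, 2, 8, 47, 20]
Insert 2: [2, 89, 8, 47, 20]
Insert 8: [2, 8, 89, 47, 20]
Insert 47: [2, 8, 47, 89, 20]
Insert 20: [2, 8, 20, 47, 89]

Sorted: [2, 8, 20, 47, 89]


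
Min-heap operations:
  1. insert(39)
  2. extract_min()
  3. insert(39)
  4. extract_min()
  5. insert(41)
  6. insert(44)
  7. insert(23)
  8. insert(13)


insert(39) -> [39]
extract_min()->39, []
insert(39) -> [39]
extract_min()->39, []
insert(41) -> [41]
insert(44) -> [41, 44]
insert(23) -> [23, 44, 41]
insert(13) -> [13, 23, 41, 44]

Final heap: [13, 23, 41, 44]


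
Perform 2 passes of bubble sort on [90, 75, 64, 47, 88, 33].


Initial: [90, 75, 64, 47, 88, 33]
Pass 1: [75, 64, 47, 88, 33, 90] (5 swaps)
Pass 2: [64, 47, 75, 33, 88, 90] (3 swaps)

After 2 passes: [64, 47, 75, 33, 88, 90]


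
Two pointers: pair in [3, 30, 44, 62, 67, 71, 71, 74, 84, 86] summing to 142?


lo=0(3)+hi=9(86)=89
lo=1(30)+hi=9(86)=116
lo=2(44)+hi=9(86)=130
lo=3(62)+hi=9(86)=148
lo=3(62)+hi=8(84)=146
lo=3(62)+hi=7(74)=136
lo=4(67)+hi=7(74)=141
lo=5(71)+hi=7(74)=145
lo=5(71)+hi=6(71)=142

Yes: 71+71=142


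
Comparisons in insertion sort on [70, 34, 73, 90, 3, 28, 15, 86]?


Algorithm: insertion sort
Input: [70, 34, 73, 90, 3, 28, 15, 86]
Sorted: [3, 15, 28, 34, 70, 73, 86, 90]

20


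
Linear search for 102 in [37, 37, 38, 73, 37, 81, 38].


i=0: 37!=102
i=1: 37!=102
i=2: 38!=102
i=3: 73!=102
i=4: 37!=102
i=5: 81!=102
i=6: 38!=102

Not found, 7 comps


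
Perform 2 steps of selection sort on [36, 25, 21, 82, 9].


Initial: [36, 25, 21, 82, 9]
Step 1: min=9 at 4
  Swap: [9, 25, 21, 82, 36]
Step 2: min=21 at 2
  Swap: [9, 21, 25, 82, 36]

After 2 steps: [9, 21, 25, 82, 36]


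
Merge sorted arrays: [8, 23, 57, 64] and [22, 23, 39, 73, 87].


Take 8 from A
Take 22 from B
Take 23 from A
Take 23 from B
Take 39 from B
Take 57 from A
Take 64 from A

Merged: [8, 22, 23, 23, 39, 57, 64, 73, 87]


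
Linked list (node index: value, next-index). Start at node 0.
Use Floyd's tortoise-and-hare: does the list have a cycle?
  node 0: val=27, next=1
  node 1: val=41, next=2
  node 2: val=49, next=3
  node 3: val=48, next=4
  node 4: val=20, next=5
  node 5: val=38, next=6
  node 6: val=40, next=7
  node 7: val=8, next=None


Floyd's tortoise (slow, +1) and hare (fast, +2):
  init: slow=0, fast=0
  step 1: slow=1, fast=2
  step 2: slow=2, fast=4
  step 3: slow=3, fast=6
  step 4: fast 6->7->None, no cycle

Cycle: no
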